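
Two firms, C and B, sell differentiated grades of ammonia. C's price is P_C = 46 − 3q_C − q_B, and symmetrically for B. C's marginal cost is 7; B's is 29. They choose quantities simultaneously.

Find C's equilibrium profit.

115.32

Firm C's profit: π = q_C(46 − 3q_C − q_B) − 7q_C.
∂π/∂q_C = 39 − 6q_C − q_B = 0 ⇒ q_C = 6.5 − (1/6)q_B.
Similarly q_B = 17/6 − (1/6)q_C.
Substituting the second reaction function into the first: q_C = 6.5 − (1/6)(17/6 − (1/6)q_C), which gives (35/36)q_C = 217/36 ⇒ q_C = 6.2.
Then q_B = 17/6 − (1/6)·6.2 = 1.8.
P_C = 46 − 3·6.2 − 1.8 = 25.6.
Profit = (25.6 − 7)·6.2 = 115.32.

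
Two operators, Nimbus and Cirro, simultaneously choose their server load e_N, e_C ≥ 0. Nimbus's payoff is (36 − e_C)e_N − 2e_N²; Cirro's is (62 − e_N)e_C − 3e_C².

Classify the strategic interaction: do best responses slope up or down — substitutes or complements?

Expanding Nimbus's payoff: 36e_N − e_Ce_N − 2e_N².
∂π/∂e_N = 36 − e_C − 4e_N = 0, so e_N = 9 − 0.25e_C.
The best-response slope de_N/de_C = −0.25 < 0: the reaction function is downward-sloping, so the choices are strategic substitutes.

strategic substitutes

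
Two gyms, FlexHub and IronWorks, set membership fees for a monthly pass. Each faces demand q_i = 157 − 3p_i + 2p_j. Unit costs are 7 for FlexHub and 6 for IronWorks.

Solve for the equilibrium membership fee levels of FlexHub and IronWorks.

FlexHub's profit: π = (p_{FlexHub} − 7)(157 − 3p_{FlexHub} + 2p_{IronWorks}).
∂π/∂p_{FlexHub} = 178 − 6p_{FlexHub} + 2p_{IronWorks} = 0 ⇒ p_{FlexHub} = 89/3 + (1/3)p_{IronWorks}.
Similarly p_{IronWorks} = 175/6 + (1/3)p_{FlexHub}.
Plugging p_{IronWorks} into FlexHub's best response: p_{FlexHub} = 89/3 + (1/3)(175/6 + (1/3)p_{FlexHub}) ⇒ (8/9)p_{FlexHub} = 709/18, so p_{FlexHub} = 44.3125.
Then p_{IronWorks} = 175/6 + (1/3)·44.3125 = 43.9375.

44.3125, 43.9375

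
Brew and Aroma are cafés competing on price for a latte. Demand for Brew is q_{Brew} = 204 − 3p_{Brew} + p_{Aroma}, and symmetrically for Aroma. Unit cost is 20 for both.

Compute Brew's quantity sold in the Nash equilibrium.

Brew's profit: π = (p_{Brew} − 20)(204 − 3p_{Brew} + p_{Aroma}).
∂π/∂p_{Brew} = 264 − 6p_{Brew} + p_{Aroma} = 0 ⇒ p_{Brew} = 44 + (1/6)p_{Aroma}.
By symmetry p_{Aroma} = p_{Brew}; substituting into the reaction function, (5/6)p_{Brew} = 44 and p_{Brew} = 52.8.
q_{Brew} = 204 − 3·52.8 + 52.8 = 98.4.

98.4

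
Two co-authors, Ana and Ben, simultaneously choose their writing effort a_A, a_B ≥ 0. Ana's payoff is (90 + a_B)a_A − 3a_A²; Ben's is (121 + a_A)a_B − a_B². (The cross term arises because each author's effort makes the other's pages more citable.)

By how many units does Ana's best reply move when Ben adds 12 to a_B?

Expanding Ana's payoff: 90a_A + a_Ba_A − 3a_A².
∂π/∂a_A = 90 + a_B − 6a_A = 0, so a_A = 15 + (1/6)a_B.
The reaction-function slope is 1/6, so a 12-unit rise in a_B moves a_A by 1/6 × 12 = 2. Ana's best response rises — the actions are strategic complements.

2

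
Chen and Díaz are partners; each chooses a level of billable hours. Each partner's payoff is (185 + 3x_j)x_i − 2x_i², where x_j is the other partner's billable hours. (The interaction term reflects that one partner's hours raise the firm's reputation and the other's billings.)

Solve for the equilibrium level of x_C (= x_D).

Chen's payoff is (185 + 3x_D)x_C − 2x_C².
∂π/∂x_C = 185 + 3x_D − 4x_C = 0, so x_C = 46.25 + 0.75x_D.
By symmetry x_D = x_C; substituting into the reaction function, 0.25x_C = 46.25 and x_C = 185.

185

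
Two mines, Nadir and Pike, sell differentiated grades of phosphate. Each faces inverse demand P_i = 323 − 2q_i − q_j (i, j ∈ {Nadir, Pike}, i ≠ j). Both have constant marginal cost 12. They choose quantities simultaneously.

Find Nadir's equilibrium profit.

Mine Nadir's profit: π = q_{Nadir}(323 − 2q_{Nadir} − q_{Pike}) − 12q_{Nadir}.
∂π/∂q_{Nadir} = 311 − 4q_{Nadir} − q_{Pike} = 0 ⇒ q_{Nadir} = 77.75 − 0.25q_{Pike}.
The game is symmetric, so in equilibrium q_{Pike} = q_{Nadir}: the reaction function gives 1.25q_{Nadir} = 77.75, hence q_{Nadir} = 62.2.
P_{Nadir} = 323 − 2·62.2 − 62.2 = 136.4.
Profit = (136.4 − 12)·62.2 = 7737.68.

7737.68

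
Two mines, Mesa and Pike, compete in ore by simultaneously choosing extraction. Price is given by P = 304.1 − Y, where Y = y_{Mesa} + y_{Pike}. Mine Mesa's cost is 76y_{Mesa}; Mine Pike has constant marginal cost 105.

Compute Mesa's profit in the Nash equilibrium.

7344.49

Mine Mesa's profit: π = y_{Mesa}(304.1 − (y_{Mesa} + y_{Pike})) − 76y_{Mesa}.
∂π/∂y_{Mesa} = 228.1 − 2y_{Mesa} − y_{Pike} = 0, so y_{Mesa} = 114.05 − 0.5y_{Pike}.
By the same steps for Pike: y_{Pike} = 99.55 − 0.5y_{Mesa}.
Solving the two reaction functions simultaneously: (1 − (−0.5)(−0.5))y_{Mesa} = 114.05 − 0.5·99.55, so 0.75y_{Mesa} = 64.275 and y_{Mesa} = 85.7.
Then y_{Pike} = 99.55 − 0.5·85.7 = 56.7.
Price P = 304.1 − 142.4 = 161.7.
Mesa's profit: (161.7 − 76)·85.7 = 7344.49.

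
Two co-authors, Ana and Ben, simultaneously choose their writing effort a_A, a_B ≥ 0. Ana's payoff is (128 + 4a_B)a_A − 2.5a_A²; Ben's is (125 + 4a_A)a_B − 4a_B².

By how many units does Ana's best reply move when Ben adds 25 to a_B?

20

Expanding Ana's payoff: 128a_A + 4a_Ba_A − 2.5a_A².
∂π/∂a_A = 128 + 4a_B − 5a_A = 0, so a_A = 25.6 + 0.8a_B.
The reaction-function slope is 0.8, so a 25-unit rise in a_B moves a_A by 0.8 × 25 = 20. Ana's best response rises — the actions are strategic complements.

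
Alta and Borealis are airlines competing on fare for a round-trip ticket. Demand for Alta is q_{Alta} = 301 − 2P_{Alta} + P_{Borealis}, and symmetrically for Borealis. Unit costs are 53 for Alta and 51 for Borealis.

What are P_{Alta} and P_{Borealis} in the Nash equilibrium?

135.4, 134.6

Alta's profit: π = (P_{Alta} − 53)(301 − 2P_{Alta} + P_{Borealis}).
∂π/∂P_{Alta} = 407 − 4P_{Alta} + P_{Borealis} = 0 ⇒ P_{Alta} = 101.75 + 0.25P_{Borealis}.
Similarly P_{Borealis} = 100.75 + 0.25P_{Alta}.
Substituting the second reaction function into the first: P_{Alta} = 101.75 + 0.25(100.75 + 0.25P_{Alta}), which gives 0.9375P_{Alta} = 126.9375 ⇒ P_{Alta} = 135.4.
Then P_{Borealis} = 100.75 + 0.25·135.4 = 134.6.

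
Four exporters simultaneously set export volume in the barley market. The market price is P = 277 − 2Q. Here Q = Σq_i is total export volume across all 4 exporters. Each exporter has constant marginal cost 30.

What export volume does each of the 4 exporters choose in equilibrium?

24.7

A representative exporter's profit is π_i = q_i(277 − 2Q) − 30q_i, with Q = q_i + Σ_{j≠i} q_j.
First-order condition: 247 − 4q_i − 2Σ_{j≠i} q_j = 0.
With identical exporters, set every q_j = q: then 247 − 4q − 6q = 0, i.e. q = 247/10 = 24.7.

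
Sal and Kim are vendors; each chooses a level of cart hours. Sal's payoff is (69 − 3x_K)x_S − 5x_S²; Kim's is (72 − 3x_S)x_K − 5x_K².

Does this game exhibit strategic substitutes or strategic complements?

strategic substitutes

Expanding Sal's payoff: 69x_S − 3x_Kx_S − 5x_S².
∂π/∂x_S = 69 − 3x_K − 10x_S = 0, so x_S = 6.9 − 0.3x_K.
The best-response slope dx_S/dx_K = −0.3 < 0: the reaction function is downward-sloping, so the choices are strategic substitutes.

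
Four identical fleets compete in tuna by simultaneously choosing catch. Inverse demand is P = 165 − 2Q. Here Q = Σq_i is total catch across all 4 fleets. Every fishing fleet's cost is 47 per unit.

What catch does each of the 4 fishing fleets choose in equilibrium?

A representative fishing fleet's profit is π_i = q_i(165 − 2Q) − 47q_i, with Q = q_i + Σ_{j≠i} q_j.
First-order condition: 118 − 4q_i − 2Σ_{j≠i} q_j = 0.
Imposing symmetry (q_j = q for all j) turns Σ_{j≠i} q_j into 3q, so 118 = 10q and q = 11.8.

11.8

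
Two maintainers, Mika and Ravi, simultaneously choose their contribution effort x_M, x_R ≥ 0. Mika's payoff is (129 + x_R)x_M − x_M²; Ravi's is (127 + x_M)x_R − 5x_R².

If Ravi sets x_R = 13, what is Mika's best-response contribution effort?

71

Expanding Mika's payoff: 129x_M + x_Rx_M − x_M².
∂π/∂x_M = 129 + x_R − 2x_M = 0, so x_M = 64.5 + 0.5x_R.
At x_R = 13: x_M = 64.5 + 0.5·13 = 71.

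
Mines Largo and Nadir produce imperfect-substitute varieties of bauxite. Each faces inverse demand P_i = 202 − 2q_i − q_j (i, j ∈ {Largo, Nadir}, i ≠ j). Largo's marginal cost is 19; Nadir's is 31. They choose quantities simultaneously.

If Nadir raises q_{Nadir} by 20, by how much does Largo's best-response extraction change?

-5

Mine Largo's profit: π = q_{Largo}(202 − 2q_{Largo} − q_{Nadir}) − 19q_{Largo}.
∂π/∂q_{Largo} = 183 − 4q_{Largo} − q_{Nadir} = 0 ⇒ q_{Largo} = 45.75 − 0.25q_{Nadir}.
The reaction-function slope is −0.25, so a 20-unit rise in q_{Nadir} moves q_{Largo} by −0.25 × 20 = −5. Largo's best response falls — the actions are strategic substitutes.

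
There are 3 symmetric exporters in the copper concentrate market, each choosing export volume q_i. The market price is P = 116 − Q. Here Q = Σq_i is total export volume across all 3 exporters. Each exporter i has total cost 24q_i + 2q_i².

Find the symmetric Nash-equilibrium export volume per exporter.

A representative exporter's profit is π_i = q_i(116 − Q) − 24q_i − 2q_i², with Q = q_i + Σ_{j≠i} q_j.
First-order condition: 92 − 6q_i − Σ_{j≠i} q_j = 0.
Imposing symmetry (q_j = q for all j) turns Σ_{j≠i} q_j into 2q, so 92 = 8q and q = 11.5.

11.5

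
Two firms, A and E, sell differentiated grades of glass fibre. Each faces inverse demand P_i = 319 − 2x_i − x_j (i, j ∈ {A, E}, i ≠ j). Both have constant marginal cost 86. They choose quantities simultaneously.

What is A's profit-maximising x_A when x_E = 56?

Firm A's profit: π = x_A(319 − 2x_A − x_E) − 86x_A.
∂π/∂x_A = 233 − 4x_A − x_E = 0 ⇒ x_A = 58.25 − 0.25x_E.
At x_E = 56: x_A = 58.25 − 0.25·56 = 44.25.

44.25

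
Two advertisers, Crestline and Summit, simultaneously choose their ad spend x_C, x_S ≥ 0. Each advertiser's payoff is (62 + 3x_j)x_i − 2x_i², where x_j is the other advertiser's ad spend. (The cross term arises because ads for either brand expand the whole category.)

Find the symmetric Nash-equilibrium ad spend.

62

Crestline's payoff is (62 + 3x_S)x_C − 2x_C².
∂π/∂x_C = 62 + 3x_S − 4x_C = 0, so x_C = 15.5 + 0.75x_S.
The game is symmetric, so in equilibrium x_S = x_C: the reaction function gives 0.25x_C = 15.5, hence x_C = 62.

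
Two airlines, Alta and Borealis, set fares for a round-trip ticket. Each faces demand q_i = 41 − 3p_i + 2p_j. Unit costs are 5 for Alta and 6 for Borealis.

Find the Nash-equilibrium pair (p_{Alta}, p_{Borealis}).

14.1875, 14.5625

Alta's profit: π = (p_{Alta} − 5)(41 − 3p_{Alta} + 2p_{Borealis}).
∂π/∂p_{Alta} = 56 − 6p_{Alta} + 2p_{Borealis} = 0 ⇒ p_{Alta} = 28/3 + (1/3)p_{Borealis}.
Similarly p_{Borealis} = 59/6 + (1/3)p_{Alta}.
Substituting the second reaction function into the first: p_{Alta} = 28/3 + (1/3)(59/6 + (1/3)p_{Alta}), which gives (8/9)p_{Alta} = 227/18 ⇒ p_{Alta} = 14.1875.
Then p_{Borealis} = 59/6 + (1/3)·14.1875 = 14.5625.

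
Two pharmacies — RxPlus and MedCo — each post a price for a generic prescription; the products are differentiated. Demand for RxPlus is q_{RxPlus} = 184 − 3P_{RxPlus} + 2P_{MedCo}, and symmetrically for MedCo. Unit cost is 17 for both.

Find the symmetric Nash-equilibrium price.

58.75

RxPlus's profit: π = (P_{RxPlus} − 17)(184 − 3P_{RxPlus} + 2P_{MedCo}).
∂π/∂P_{RxPlus} = 235 − 6P_{RxPlus} + 2P_{MedCo} = 0 ⇒ P_{RxPlus} = 235/6 + (1/3)P_{MedCo}.
The game is symmetric, so in equilibrium P_{MedCo} = P_{RxPlus}: the reaction function gives (2/3)P_{RxPlus} = 235/6, hence P_{RxPlus} = 58.75.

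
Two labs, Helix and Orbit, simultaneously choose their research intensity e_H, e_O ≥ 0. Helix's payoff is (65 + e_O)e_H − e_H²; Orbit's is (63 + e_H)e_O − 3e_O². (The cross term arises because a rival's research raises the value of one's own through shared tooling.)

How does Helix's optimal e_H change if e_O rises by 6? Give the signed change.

3

Expanding Helix's payoff: 65e_H + e_Oe_H − e_H².
∂π/∂e_H = 65 + e_O − 2e_H = 0, so e_H = 32.5 + 0.5e_O.
The reaction-function slope is 0.5, so a 6-unit rise in e_O moves e_H by 0.5 × 6 = 3. Helix's best response rises — the actions are strategic complements.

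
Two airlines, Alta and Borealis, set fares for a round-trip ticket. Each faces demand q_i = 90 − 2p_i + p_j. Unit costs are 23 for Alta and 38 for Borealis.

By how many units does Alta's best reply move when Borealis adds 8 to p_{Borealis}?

Alta's profit: π = (p_{Alta} − 23)(90 − 2p_{Alta} + p_{Borealis}).
∂π/∂p_{Alta} = 136 − 4p_{Alta} + p_{Borealis} = 0 ⇒ p_{Alta} = 34 + 0.25p_{Borealis}.
The reaction-function slope is 0.25, so an 8-unit rise in p_{Borealis} moves p_{Alta} by 0.25 × 8 = 2. Alta's best response rises — the actions are strategic complements.

2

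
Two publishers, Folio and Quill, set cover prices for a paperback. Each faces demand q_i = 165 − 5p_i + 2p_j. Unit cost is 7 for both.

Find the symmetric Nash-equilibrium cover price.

Folio's profit: π = (p_{Folio} − 7)(165 − 5p_{Folio} + 2p_{Quill}).
∂π/∂p_{Folio} = 200 − 10p_{Folio} + 2p_{Quill} = 0 ⇒ p_{Folio} = 20 + 0.2p_{Quill}.
By symmetry p_{Quill} = p_{Folio}; substituting into the reaction function, 0.8p_{Folio} = 20 and p_{Folio} = 25.

25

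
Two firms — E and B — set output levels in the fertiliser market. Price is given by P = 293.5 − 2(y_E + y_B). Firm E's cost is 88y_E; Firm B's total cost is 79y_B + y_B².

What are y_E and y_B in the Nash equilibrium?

Firm E's profit: π = y_E(293.5 − 2(y_E + y_B)) − 88y_E.
∂π/∂y_E = 205.5 − 4y_E − 2y_B = 0, so y_E = 51.375 − 0.5y_B.
For B: ∂π/∂y_B = 214.5 − 6y_B − 2y_E = 0 ⇒ y_B = 35.75 − (1/3)y_E.
Substituting the second reaction function into the first: y_E = 51.375 − 0.5(35.75 − (1/3)y_E), which gives (5/6)y_E = 33.5 ⇒ y_E = 40.2.
Then y_B = 35.75 − (1/3)·40.2 = 22.35.

40.2, 22.35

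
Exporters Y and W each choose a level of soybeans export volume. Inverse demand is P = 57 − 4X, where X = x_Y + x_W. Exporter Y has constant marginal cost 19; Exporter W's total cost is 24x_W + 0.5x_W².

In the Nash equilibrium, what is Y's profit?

Exporter Y's profit: π = x_Y(57 − 4(x_Y + x_W)) − 19x_Y.
∂π/∂x_Y = 38 − 8x_Y − 4x_W = 0, so x_Y = 4.75 − 0.5x_W.
For W: ∂π/∂x_W = 33 − 9x_W − 4x_Y = 0 ⇒ x_W = 11/3 − (4/9)x_Y.
Plugging x_W into Y's best response: x_Y = 4.75 − 0.5(11/3 − (4/9)x_Y) ⇒ (7/9)x_Y = 35/12, so x_Y = 3.75.
Then x_W = 11/3 − (4/9)·3.75 = 2.
Price P = 57 − 4·5.75 = 34.
Y's profit: (34 − 19)·3.75 = 56.25.

56.25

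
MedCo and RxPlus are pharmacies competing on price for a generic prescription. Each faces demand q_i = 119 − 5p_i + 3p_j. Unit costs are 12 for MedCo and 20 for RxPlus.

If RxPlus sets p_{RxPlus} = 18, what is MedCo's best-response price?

MedCo's profit: π = (p_{MedCo} − 12)(119 − 5p_{MedCo} + 3p_{RxPlus}).
∂π/∂p_{MedCo} = 179 − 10p_{MedCo} + 3p_{RxPlus} = 0 ⇒ p_{MedCo} = 17.9 + 0.3p_{RxPlus}.
At p_{RxPlus} = 18: p_{MedCo} = 17.9 + 0.3·18 = 23.3.

23.3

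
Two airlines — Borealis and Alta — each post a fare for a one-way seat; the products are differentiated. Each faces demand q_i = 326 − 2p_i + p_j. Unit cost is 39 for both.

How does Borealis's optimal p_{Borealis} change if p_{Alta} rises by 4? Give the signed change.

1

Borealis's profit: π = (p_{Borealis} − 39)(326 − 2p_{Borealis} + p_{Alta}).
∂π/∂p_{Borealis} = 404 − 4p_{Borealis} + p_{Alta} = 0 ⇒ p_{Borealis} = 101 + 0.25p_{Alta}.
The reaction-function slope is 0.25, so a 4-unit rise in p_{Alta} moves p_{Borealis} by 0.25 × 4 = 1. Borealis's best response rises — the actions are strategic complements.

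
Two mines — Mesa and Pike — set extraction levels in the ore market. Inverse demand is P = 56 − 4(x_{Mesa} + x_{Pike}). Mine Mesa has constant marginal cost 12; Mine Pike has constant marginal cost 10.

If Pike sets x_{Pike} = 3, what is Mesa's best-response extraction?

4

Mine Mesa's profit: π = x_{Mesa}(56 − 4(x_{Mesa} + x_{Pike})) − 12x_{Mesa}.
∂π/∂x_{Mesa} = 44 − 8x_{Mesa} − 4x_{Pike} = 0, so x_{Mesa} = 5.5 − 0.5x_{Pike}.
At x_{Pike} = 3: x_{Mesa} = 5.5 − 0.5·3 = 4.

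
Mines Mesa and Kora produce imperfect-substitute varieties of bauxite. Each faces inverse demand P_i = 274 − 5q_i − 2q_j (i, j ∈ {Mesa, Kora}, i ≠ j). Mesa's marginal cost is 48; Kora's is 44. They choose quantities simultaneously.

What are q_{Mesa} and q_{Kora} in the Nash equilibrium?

18.75, 19.25

Mine Mesa's profit: π = q_{Mesa}(274 − 5q_{Mesa} − 2q_{Kora}) − 48q_{Mesa}.
∂π/∂q_{Mesa} = 226 − 10q_{Mesa} − 2q_{Kora} = 0 ⇒ q_{Mesa} = 22.6 − 0.2q_{Kora}.
Similarly q_{Kora} = 23 − 0.2q_{Mesa}.
Plugging q_{Kora} into Mesa's best response: q_{Mesa} = 22.6 − 0.2(23 − 0.2q_{Mesa}) ⇒ 0.96q_{Mesa} = 18, so q_{Mesa} = 18.75.
Then q_{Kora} = 23 − 0.2·18.75 = 19.25.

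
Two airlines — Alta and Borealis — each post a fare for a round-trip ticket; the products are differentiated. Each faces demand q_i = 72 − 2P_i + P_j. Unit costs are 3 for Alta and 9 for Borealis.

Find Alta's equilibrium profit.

Alta's profit: π = (P_{Alta} − 3)(72 − 2P_{Alta} + P_{Borealis}).
∂π/∂P_{Alta} = 78 − 4P_{Alta} + P_{Borealis} = 0 ⇒ P_{Alta} = 19.5 + 0.25P_{Borealis}.
Similarly P_{Borealis} = 22.5 + 0.25P_{Alta}.
Plugging P_{Borealis} into Alta's best response: P_{Alta} = 19.5 + 0.25(22.5 + 0.25P_{Alta}) ⇒ 0.9375P_{Alta} = 25.125, so P_{Alta} = 26.8.
Then P_{Borealis} = 22.5 + 0.25·26.8 = 29.2.
q_{Alta} = 72 − 2·26.8 + 29.2 = 47.6.
Profit = (26.8 − 3)·47.6 = 1132.88.

1132.88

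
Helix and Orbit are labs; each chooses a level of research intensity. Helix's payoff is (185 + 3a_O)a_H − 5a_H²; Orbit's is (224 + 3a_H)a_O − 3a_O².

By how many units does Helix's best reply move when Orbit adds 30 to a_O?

Expanding Helix's payoff: 185a_H + 3a_Oa_H − 5a_H².
∂π/∂a_H = 185 + 3a_O − 10a_H = 0, so a_H = 18.5 + 0.3a_O.
The reaction-function slope is 0.3, so a 30-unit rise in a_O moves a_H by 0.3 × 30 = 9. Helix's best response rises — the actions are strategic complements.

9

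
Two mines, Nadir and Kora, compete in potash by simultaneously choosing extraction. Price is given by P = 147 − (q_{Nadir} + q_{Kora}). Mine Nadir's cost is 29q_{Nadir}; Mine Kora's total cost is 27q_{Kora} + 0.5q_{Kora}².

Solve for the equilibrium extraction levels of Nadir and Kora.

Mine Nadir's profit: π = q_{Nadir}(147 − (q_{Nadir} + q_{Kora})) − 29q_{Nadir}.
∂π/∂q_{Nadir} = 118 − 2q_{Nadir} − q_{Kora} = 0, so q_{Nadir} = 59 − 0.5q_{Kora}.
For Kora: ∂π/∂q_{Kora} = 120 − 3q_{Kora} − q_{Nadir} = 0 ⇒ q_{Kora} = 40 − (1/3)q_{Nadir}.
Solving the two reaction functions simultaneously: (1 − (−0.5)(−1/3))q_{Nadir} = 59 − 0.5·40, so (5/6)q_{Nadir} = 39 and q_{Nadir} = 46.8.
Then q_{Kora} = 40 − (1/3)·46.8 = 24.4.

46.8, 24.4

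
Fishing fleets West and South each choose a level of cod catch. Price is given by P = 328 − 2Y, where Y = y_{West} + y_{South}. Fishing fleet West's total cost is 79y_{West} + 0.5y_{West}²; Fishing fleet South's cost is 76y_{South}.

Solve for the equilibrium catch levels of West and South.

Fishing fleet West's profit: π = y_{West}(328 − 2(y_{West} + y_{South})) − 79y_{West} − 0.5y_{West}².
∂π/∂y_{West} = 249 − 5y_{West} − 2y_{South} = 0, so y_{West} = 49.8 − 0.4y_{South}.
For South: ∂π/∂y_{South} = 252 − 4y_{South} − 2y_{West} = 0 ⇒ y_{South} = 63 − 0.5y_{West}.
Plugging y_{South} into West's best response: y_{West} = 49.8 − 0.4(63 − 0.5y_{West}) ⇒ 0.8y_{West} = 24.6, so y_{West} = 30.75.
Then y_{South} = 63 − 0.5·30.75 = 47.625.

30.75, 47.625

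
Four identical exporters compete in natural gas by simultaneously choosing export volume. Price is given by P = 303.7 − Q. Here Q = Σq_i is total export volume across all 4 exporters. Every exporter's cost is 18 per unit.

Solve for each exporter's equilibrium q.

A representative exporter's profit is π_i = q_i(303.7 − Q) − 18q_i, with Q = q_i + Σ_{j≠i} q_j.
First-order condition: 285.7 − 2q_i − Σ_{j≠i} q_j = 0.
Imposing symmetry (q_j = q for all j) turns Σ_{j≠i} q_j into 3q, so 285.7 = 5q and q = 57.14.

57.14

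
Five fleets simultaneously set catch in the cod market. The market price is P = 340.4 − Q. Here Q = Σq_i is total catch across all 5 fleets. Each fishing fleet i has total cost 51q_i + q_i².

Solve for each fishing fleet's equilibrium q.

36.175

A representative fishing fleet's profit is π_i = q_i(340.4 − Q) − 51q_i − q_i², with Q = q_i + Σ_{j≠i} q_j.
First-order condition: 289.4 − 4q_i − Σ_{j≠i} q_j = 0.
With identical fishing fleets, set every q_j = q: then 289.4 − 4q − 4q = 0, i.e. q = 289.4/8 = 36.175.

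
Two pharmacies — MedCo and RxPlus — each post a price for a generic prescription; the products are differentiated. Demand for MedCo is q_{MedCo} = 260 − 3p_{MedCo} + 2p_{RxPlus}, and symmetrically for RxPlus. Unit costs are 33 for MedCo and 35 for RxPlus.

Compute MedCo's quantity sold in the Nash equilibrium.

171.375

MedCo's profit: π = (p_{MedCo} − 33)(260 − 3p_{MedCo} + 2p_{RxPlus}).
∂π/∂p_{MedCo} = 359 − 6p_{MedCo} + 2p_{RxPlus} = 0 ⇒ p_{MedCo} = 359/6 + (1/3)p_{RxPlus}.
Similarly p_{RxPlus} = 365/6 + (1/3)p_{MedCo}.
Substituting the second reaction function into the first: p_{MedCo} = 359/6 + (1/3)(365/6 + (1/3)p_{MedCo}), which gives (8/9)p_{MedCo} = 721/9 ⇒ p_{MedCo} = 90.125.
Then p_{RxPlus} = 365/6 + (1/3)·90.125 = 90.875.
q_{MedCo} = 260 − 3·90.125 + 2·90.875 = 171.375.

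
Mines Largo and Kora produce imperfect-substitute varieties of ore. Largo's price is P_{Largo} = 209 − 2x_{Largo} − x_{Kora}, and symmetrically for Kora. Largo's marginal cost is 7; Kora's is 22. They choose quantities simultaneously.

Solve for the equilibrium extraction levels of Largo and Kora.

41.4, 36.4

Mine Largo's profit: π = x_{Largo}(209 − 2x_{Largo} − x_{Kora}) − 7x_{Largo}.
∂π/∂x_{Largo} = 202 − 4x_{Largo} − x_{Kora} = 0 ⇒ x_{Largo} = 50.5 − 0.25x_{Kora}.
Similarly x_{Kora} = 46.75 − 0.25x_{Largo}.
Plugging x_{Kora} into Largo's best response: x_{Largo} = 50.5 − 0.25(46.75 − 0.25x_{Largo}) ⇒ 0.9375x_{Largo} = 38.8125, so x_{Largo} = 41.4.
Then x_{Kora} = 46.75 − 0.25·41.4 = 36.4.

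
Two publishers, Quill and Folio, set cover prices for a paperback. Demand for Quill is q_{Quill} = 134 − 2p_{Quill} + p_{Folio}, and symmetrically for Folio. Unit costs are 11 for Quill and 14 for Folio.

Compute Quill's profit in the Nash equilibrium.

Quill's profit: π = (p_{Quill} − 11)(134 − 2p_{Quill} + p_{Folio}).
∂π/∂p_{Quill} = 156 − 4p_{Quill} + p_{Folio} = 0 ⇒ p_{Quill} = 39 + 0.25p_{Folio}.
Similarly p_{Folio} = 40.5 + 0.25p_{Quill}.
Plugging p_{Folio} into Quill's best response: p_{Quill} = 39 + 0.25(40.5 + 0.25p_{Quill}) ⇒ 0.9375p_{Quill} = 49.125, so p_{Quill} = 52.4.
Then p_{Folio} = 40.5 + 0.25·52.4 = 53.6.
q_{Quill} = 134 − 2·52.4 + 53.6 = 82.8.
Profit = (52.4 − 11)·82.8 = 3427.92.

3427.92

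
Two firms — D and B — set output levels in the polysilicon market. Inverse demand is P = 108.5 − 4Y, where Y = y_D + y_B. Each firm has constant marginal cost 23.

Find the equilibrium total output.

Firm D's profit: π = y_D(108.5 − 4(y_D + y_B)) − 23y_D.
∂π/∂y_D = 85.5 − 8y_D − 4y_B = 0, so y_D = 10.6875 − 0.5y_B.
By symmetry y_B = y_D; substituting into the reaction function, 1.5y_D = 10.6875 and y_D = 7.125.
Total output: 7.125 + 7.125 = 14.25.

14.25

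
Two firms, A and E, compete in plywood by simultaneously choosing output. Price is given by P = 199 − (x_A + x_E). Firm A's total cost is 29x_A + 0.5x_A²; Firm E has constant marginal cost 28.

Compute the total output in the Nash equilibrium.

Firm A's profit: π = x_A(199 − (x_A + x_E)) − 29x_A − 0.5x_A².
∂π/∂x_A = 170 − 3x_A − x_E = 0, so x_A = 170/3 − (1/3)x_E.
For E: ∂π/∂x_E = 171 − 2x_E − x_A = 0 ⇒ x_E = 85.5 − 0.5x_A.
Solving the two reaction functions simultaneously: (1 − (−1/3)(−0.5))x_A = 170/3 − (1/3)·85.5, so (5/6)x_A = 169/6 and x_A = 33.8.
Then x_E = 85.5 − 0.5·33.8 = 68.6.
Total output: 33.8 + 68.6 = 102.4.

102.4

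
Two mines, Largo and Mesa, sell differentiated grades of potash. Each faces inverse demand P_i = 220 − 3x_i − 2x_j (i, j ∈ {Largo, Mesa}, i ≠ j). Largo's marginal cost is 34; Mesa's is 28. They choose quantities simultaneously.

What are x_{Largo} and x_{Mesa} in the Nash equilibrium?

22.875, 24.375

Mine Largo's profit: π = x_{Largo}(220 − 3x_{Largo} − 2x_{Mesa}) − 34x_{Largo}.
∂π/∂x_{Largo} = 186 − 6x_{Largo} − 2x_{Mesa} = 0 ⇒ x_{Largo} = 31 − (1/3)x_{Mesa}.
Similarly x_{Mesa} = 32 − (1/3)x_{Largo}.
Substituting the second reaction function into the first: x_{Largo} = 31 − (1/3)(32 − (1/3)x_{Largo}), which gives (8/9)x_{Largo} = 61/3 ⇒ x_{Largo} = 22.875.
Then x_{Mesa} = 32 − (1/3)·22.875 = 24.375.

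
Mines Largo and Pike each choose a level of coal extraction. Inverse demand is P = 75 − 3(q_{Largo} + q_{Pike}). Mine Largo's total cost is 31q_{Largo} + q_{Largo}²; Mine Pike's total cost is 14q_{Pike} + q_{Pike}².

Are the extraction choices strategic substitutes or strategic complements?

Mine Largo's profit: π = q_{Largo}(75 − 3(q_{Largo} + q_{Pike})) − 31q_{Largo} − q_{Largo}².
∂π/∂q_{Largo} = 44 − 8q_{Largo} − 3q_{Pike} = 0, so q_{Largo} = 5.5 − 0.375q_{Pike}.
The best-response slope dq_{Largo}/dq_{Pike} = −0.375 < 0: the reaction function is downward-sloping, so the choices are strategic substitutes.

strategic substitutes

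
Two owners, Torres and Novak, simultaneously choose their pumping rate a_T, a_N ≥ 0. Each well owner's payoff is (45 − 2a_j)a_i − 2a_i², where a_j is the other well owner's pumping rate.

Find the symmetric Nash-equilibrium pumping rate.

Torres's payoff is (45 − 2a_N)a_T − 2a_T².
∂π/∂a_T = 45 − 2a_N − 4a_T = 0, so a_T = 11.25 − 0.5a_N.
The game is symmetric, so in equilibrium a_N = a_T: the reaction function gives 1.5a_T = 11.25, hence a_T = 7.5.

7.5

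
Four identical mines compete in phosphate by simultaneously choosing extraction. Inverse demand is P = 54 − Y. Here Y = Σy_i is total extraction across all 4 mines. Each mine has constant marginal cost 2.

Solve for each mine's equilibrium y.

A representative mine's profit is π_i = y_i(54 − Y) − 2y_i, with Y = y_i + Σ_{j≠i} y_j.
First-order condition: 52 − 2y_i − Σ_{j≠i} y_j = 0.
With identical mines, set every y_j = y: then 52 − 2y − 3y = 0, i.e. y = 52/5 = 10.4.

10.4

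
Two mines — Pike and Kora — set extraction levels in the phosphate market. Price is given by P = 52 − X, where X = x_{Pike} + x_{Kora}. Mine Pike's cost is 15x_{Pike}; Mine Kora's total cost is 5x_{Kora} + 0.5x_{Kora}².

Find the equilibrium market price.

Mine Pike's profit: π = x_{Pike}(52 − (x_{Pike} + x_{Kora})) − 15x_{Pike}.
∂π/∂x_{Pike} = 37 − 2x_{Pike} − x_{Kora} = 0, so x_{Pike} = 18.5 − 0.5x_{Kora}.
For Kora: ∂π/∂x_{Kora} = 47 − 3x_{Kora} − x_{Pike} = 0 ⇒ x_{Kora} = 47/3 − (1/3)x_{Pike}.
Plugging x_{Kora} into Pike's best response: x_{Pike} = 18.5 − 0.5(47/3 − (1/3)x_{Pike}) ⇒ (5/6)x_{Pike} = 32/3, so x_{Pike} = 12.8.
Then x_{Kora} = 47/3 − (1/3)·12.8 = 11.4.
Equilibrium price: P = 52 − 24.2 = 27.8.

27.8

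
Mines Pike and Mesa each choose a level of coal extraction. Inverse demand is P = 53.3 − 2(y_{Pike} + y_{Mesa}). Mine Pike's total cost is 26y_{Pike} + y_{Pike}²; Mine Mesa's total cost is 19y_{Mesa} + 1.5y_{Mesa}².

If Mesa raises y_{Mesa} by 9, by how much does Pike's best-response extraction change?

Mine Pike's profit: π = y_{Pike}(53.3 − 2(y_{Pike} + y_{Mesa})) − 26y_{Pike} − y_{Pike}².
∂π/∂y_{Pike} = 27.3 − 6y_{Pike} − 2y_{Mesa} = 0, so y_{Pike} = 4.55 − (1/3)y_{Mesa}.
The reaction-function slope is −1/3, so a 9-unit rise in y_{Mesa} moves y_{Pike} by −1/3 × 9 = −3. Pike's best response falls — the actions are strategic substitutes.

-3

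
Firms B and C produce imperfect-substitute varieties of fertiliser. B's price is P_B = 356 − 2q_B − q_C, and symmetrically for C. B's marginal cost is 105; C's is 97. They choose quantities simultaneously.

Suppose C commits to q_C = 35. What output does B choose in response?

Firm B's profit: π = q_B(356 − 2q_B − q_C) − 105q_B.
∂π/∂q_B = 251 − 4q_B − q_C = 0 ⇒ q_B = 62.75 − 0.25q_C.
At q_C = 35: q_B = 62.75 − 0.25·35 = 54.

54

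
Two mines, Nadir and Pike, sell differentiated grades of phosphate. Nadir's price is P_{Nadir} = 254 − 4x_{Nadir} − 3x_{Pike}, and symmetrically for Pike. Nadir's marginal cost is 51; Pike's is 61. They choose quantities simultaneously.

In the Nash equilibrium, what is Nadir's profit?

Mine Nadir's profit: π = x_{Nadir}(254 − 4x_{Nadir} − 3x_{Pike}) − 51x_{Nadir}.
∂π/∂x_{Nadir} = 203 − 8x_{Nadir} − 3x_{Pike} = 0 ⇒ x_{Nadir} = 25.375 − 0.375x_{Pike}.
Similarly x_{Pike} = 24.125 − 0.375x_{Nadir}.
Plugging x_{Pike} into Nadir's best response: x_{Nadir} = 25.375 − 0.375(24.125 − 0.375x_{Nadir}) ⇒ (55/64)x_{Nadir} = 1045/64, so x_{Nadir} = 19.
Then x_{Pike} = 24.125 − 0.375·19 = 17.
P_{Nadir} = 254 − 4·19 − 3·17 = 127.
Profit = (127 − 51)·19 = 1444.

1444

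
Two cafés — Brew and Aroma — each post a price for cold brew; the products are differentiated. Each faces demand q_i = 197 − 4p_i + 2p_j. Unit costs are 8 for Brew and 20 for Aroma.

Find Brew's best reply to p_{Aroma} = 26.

35.125

Brew's profit: π = (p_{Brew} − 8)(197 − 4p_{Brew} + 2p_{Aroma}).
∂π/∂p_{Brew} = 229 − 8p_{Brew} + 2p_{Aroma} = 0 ⇒ p_{Brew} = 28.625 + 0.25p_{Aroma}.
At p_{Aroma} = 26: p_{Brew} = 28.625 + 0.25·26 = 35.125.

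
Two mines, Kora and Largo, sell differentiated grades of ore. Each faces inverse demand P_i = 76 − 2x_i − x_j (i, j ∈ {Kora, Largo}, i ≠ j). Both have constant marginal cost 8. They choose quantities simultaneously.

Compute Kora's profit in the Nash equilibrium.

Mine Kora's profit: π = x_{Kora}(76 − 2x_{Kora} − x_{Largo}) − 8x_{Kora}.
∂π/∂x_{Kora} = 68 − 4x_{Kora} − x_{Largo} = 0 ⇒ x_{Kora} = 17 − 0.25x_{Largo}.
Setting x_{Kora} = x_{Largo} in the reaction function: x_{Kora} = 17 − 0.25x_{Kora}, so x_{Kora} = 17 / 1.25 = 13.6.
P_{Kora} = 76 − 2·13.6 − 13.6 = 35.2.
Profit = (35.2 − 8)·13.6 = 369.92.

369.92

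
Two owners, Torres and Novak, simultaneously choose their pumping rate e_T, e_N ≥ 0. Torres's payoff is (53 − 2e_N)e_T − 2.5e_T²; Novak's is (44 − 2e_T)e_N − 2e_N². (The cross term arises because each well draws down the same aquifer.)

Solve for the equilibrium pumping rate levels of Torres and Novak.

Expanding Torres's payoff: 53e_T − 2e_Ne_T − 2.5e_T².
∂π/∂e_T = 53 − 2e_N − 5e_T = 0, so e_T = 10.6 − 0.4e_N.
Likewise for Novak: e_N = 11 − 0.5e_T.
Substituting the second reaction function into the first: e_T = 10.6 − 0.4(11 − 0.5e_T), which gives 0.8e_T = 6.2 ⇒ e_T = 7.75.
Then e_N = 11 − 0.5·7.75 = 7.125.

7.75, 7.125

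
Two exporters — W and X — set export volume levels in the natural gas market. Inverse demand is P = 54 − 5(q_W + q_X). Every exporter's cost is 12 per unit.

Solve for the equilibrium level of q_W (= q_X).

2.8

Exporter W's profit: π = q_W(54 − 5(q_W + q_X)) − 12q_W.
∂π/∂q_W = 42 − 10q_W − 5q_X = 0, so q_W = 4.2 − 0.5q_X.
Setting q_W = q_X in the reaction function: q_W = 4.2 − 0.5q_W, so q_W = 4.2 / 1.5 = 2.8.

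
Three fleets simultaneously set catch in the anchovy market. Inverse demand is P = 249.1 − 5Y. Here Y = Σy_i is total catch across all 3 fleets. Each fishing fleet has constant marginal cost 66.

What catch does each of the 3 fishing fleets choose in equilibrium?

9.155

A representative fishing fleet's profit is π_i = y_i(249.1 − 5Y) − 66y_i, with Y = y_i + Σ_{j≠i} y_j.
First-order condition: 183.1 − 10y_i − 5Σ_{j≠i} y_j = 0.
Imposing symmetry (y_j = y for all j) turns Σ_{j≠i} y_j into 2y, so 183.1 = 20y and y = 9.155.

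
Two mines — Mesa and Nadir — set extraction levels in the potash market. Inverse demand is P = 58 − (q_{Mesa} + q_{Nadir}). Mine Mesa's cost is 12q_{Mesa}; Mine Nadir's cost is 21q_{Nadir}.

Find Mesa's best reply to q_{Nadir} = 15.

15.5

Mine Mesa's profit: π = q_{Mesa}(58 − (q_{Mesa} + q_{Nadir})) − 12q_{Mesa}.
∂π/∂q_{Mesa} = 46 − 2q_{Mesa} − q_{Nadir} = 0, so q_{Mesa} = 23 − 0.5q_{Nadir}.
At q_{Nadir} = 15: q_{Mesa} = 23 − 0.5·15 = 15.5.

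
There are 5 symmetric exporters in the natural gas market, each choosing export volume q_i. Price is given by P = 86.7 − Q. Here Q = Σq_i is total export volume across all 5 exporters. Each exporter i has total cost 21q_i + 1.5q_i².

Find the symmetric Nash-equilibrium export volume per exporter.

7.3

A representative exporter's profit is π_i = q_i(86.7 − Q) − 21q_i − 1.5q_i², with Q = q_i + Σ_{j≠i} q_j.
First-order condition: 65.7 − 5q_i − Σ_{j≠i} q_j = 0.
With identical exporters, set every q_j = q: then 65.7 − 5q − 4q = 0, i.e. q = 65.7/9 = 7.3.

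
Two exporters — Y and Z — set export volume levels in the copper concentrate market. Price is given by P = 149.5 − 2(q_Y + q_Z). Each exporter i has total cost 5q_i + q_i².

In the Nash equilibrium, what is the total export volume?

Exporter Y's profit: π = q_Y(149.5 − 2(q_Y + q_Z)) − 5q_Y − q_Y².
∂π/∂q_Y = 144.5 − 6q_Y − 2q_Z = 0, so q_Y = 289/12 − (1/3)q_Z.
The game is symmetric, so in equilibrium q_Z = q_Y: the reaction function gives (4/3)q_Y = 289/12, hence q_Y = 18.0625.
Total export volume: 18.0625 + 18.0625 = 36.125.

36.125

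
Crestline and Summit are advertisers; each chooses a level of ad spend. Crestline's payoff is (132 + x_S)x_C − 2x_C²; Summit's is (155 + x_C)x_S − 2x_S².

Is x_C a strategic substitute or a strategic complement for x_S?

Expanding Crestline's payoff: 132x_C + x_Sx_C − 2x_C².
∂π/∂x_C = 132 + x_S − 4x_C = 0, so x_C = 33 + 0.25x_S.
The best-response slope dx_C/dx_S = 0.25 > 0: the reaction function is upward-sloping, so the choices are strategic complements.

strategic complements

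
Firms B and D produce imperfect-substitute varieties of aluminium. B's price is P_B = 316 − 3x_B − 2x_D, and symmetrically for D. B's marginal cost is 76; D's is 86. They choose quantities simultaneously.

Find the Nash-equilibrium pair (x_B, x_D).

30.625, 28.125

Firm B's profit: π = x_B(316 − 3x_B − 2x_D) − 76x_B.
∂π/∂x_B = 240 − 6x_B − 2x_D = 0 ⇒ x_B = 40 − (1/3)x_D.
Similarly x_D = 115/3 − (1/3)x_B.
Plugging x_D into B's best response: x_B = 40 − (1/3)(115/3 − (1/3)x_B) ⇒ (8/9)x_B = 245/9, so x_B = 30.625.
Then x_D = 115/3 − (1/3)·30.625 = 28.125.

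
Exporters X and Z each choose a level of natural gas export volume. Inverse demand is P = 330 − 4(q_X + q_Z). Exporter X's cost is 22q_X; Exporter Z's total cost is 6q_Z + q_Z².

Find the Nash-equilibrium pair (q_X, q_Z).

27.875, 21.25

Exporter X's profit: π = q_X(330 − 4(q_X + q_Z)) − 22q_X.
∂π/∂q_X = 308 − 8q_X − 4q_Z = 0, so q_X = 38.5 − 0.5q_Z.
For Z: ∂π/∂q_Z = 324 − 10q_Z − 4q_X = 0 ⇒ q_Z = 32.4 − 0.4q_X.
Substituting the second reaction function into the first: q_X = 38.5 − 0.5(32.4 − 0.4q_X), which gives 0.8q_X = 22.3 ⇒ q_X = 27.875.
Then q_Z = 32.4 − 0.4·27.875 = 21.25.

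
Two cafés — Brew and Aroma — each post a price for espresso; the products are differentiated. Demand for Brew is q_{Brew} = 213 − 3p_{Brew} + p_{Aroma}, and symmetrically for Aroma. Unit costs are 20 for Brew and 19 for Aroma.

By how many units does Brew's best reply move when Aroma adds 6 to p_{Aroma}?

Brew's profit: π = (p_{Brew} − 20)(213 − 3p_{Brew} + p_{Aroma}).
∂π/∂p_{Brew} = 273 − 6p_{Brew} + p_{Aroma} = 0 ⇒ p_{Brew} = 45.5 + (1/6)p_{Aroma}.
The reaction-function slope is 1/6, so a 6-unit rise in p_{Aroma} moves p_{Brew} by 1/6 × 6 = 1. Brew's best response rises — the actions are strategic complements.

1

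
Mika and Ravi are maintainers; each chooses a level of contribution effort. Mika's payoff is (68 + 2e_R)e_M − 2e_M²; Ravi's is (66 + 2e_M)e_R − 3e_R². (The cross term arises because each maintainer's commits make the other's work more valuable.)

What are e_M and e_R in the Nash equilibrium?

Expanding Mika's payoff: 68e_M + 2e_Re_M − 2e_M².
∂π/∂e_M = 68 + 2e_R − 4e_M = 0, so e_M = 17 + 0.5e_R.
Likewise for Ravi: e_R = 11 + (1/3)e_M.
Substituting the second reaction function into the first: e_M = 17 + 0.5(11 + (1/3)e_M), which gives (5/6)e_M = 22.5 ⇒ e_M = 27.
Then e_R = 11 + (1/3)·27 = 20.

27, 20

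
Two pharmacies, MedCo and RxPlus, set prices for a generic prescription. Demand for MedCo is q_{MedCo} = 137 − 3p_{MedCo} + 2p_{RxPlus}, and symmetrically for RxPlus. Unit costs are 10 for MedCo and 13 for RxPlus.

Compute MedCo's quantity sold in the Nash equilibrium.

MedCo's profit: π = (p_{MedCo} − 10)(137 − 3p_{MedCo} + 2p_{RxPlus}).
∂π/∂p_{MedCo} = 167 − 6p_{MedCo} + 2p_{RxPlus} = 0 ⇒ p_{MedCo} = 167/6 + (1/3)p_{RxPlus}.
Similarly p_{RxPlus} = 88/3 + (1/3)p_{MedCo}.
Substituting the second reaction function into the first: p_{MedCo} = 167/6 + (1/3)(88/3 + (1/3)p_{MedCo}), which gives (8/9)p_{MedCo} = 677/18 ⇒ p_{MedCo} = 42.3125.
Then p_{RxPlus} = 88/3 + (1/3)·42.3125 = 43.4375.
q_{MedCo} = 137 − 3·42.3125 + 2·43.4375 = 96.9375.

96.9375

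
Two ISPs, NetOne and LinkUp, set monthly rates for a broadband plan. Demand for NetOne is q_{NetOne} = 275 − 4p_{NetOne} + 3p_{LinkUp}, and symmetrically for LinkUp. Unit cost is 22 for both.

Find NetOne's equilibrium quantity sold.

NetOne's profit: π = (p_{NetOne} − 22)(275 − 4p_{NetOne} + 3p_{LinkUp}).
∂π/∂p_{NetOne} = 363 − 8p_{NetOne} + 3p_{LinkUp} = 0 ⇒ p_{NetOne} = 45.375 + 0.375p_{LinkUp}.
Setting p_{NetOne} = p_{LinkUp} in the reaction function: p_{NetOne} = 45.375 + 0.375p_{NetOne}, so p_{NetOne} = 45.375 / 0.625 = 72.6.
q_{NetOne} = 275 − 4·72.6 + 3·72.6 = 202.4.

202.4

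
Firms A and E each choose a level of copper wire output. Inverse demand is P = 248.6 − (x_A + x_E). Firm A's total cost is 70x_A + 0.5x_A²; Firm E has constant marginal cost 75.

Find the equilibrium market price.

Firm A's profit: π = x_A(248.6 − (x_A + x_E)) − 70x_A − 0.5x_A².
∂π/∂x_A = 178.6 − 3x_A − x_E = 0, so x_A = 893/15 − (1/3)x_E.
For E: ∂π/∂x_E = 173.6 − 2x_E − x_A = 0 ⇒ x_E = 86.8 − 0.5x_A.
Substituting the second reaction function into the first: x_A = 893/15 − (1/3)(86.8 − 0.5x_A), which gives (5/6)x_A = 30.6 ⇒ x_A = 36.72.
Then x_E = 86.8 − 0.5·36.72 = 68.44.
Equilibrium price: P = 248.6 − 105.16 = 143.44.

143.44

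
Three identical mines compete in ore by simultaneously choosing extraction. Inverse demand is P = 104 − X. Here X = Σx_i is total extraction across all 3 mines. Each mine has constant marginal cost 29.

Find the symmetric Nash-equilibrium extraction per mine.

A representative mine's profit is π_i = x_i(104 − X) − 29x_i, with X = x_i + Σ_{j≠i} x_j.
First-order condition: 75 − 2x_i − Σ_{j≠i} x_j = 0.
In a symmetric equilibrium every mine chooses the same x, so Σ_{j≠i} x_j = 2x. The condition becomes 75 − 4x = 0, giving x = 75/4 = 18.75.

18.75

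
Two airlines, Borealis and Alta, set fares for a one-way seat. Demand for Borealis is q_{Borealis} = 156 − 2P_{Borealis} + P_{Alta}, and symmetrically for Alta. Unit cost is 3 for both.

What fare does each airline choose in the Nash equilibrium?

54

Borealis's profit: π = (P_{Borealis} − 3)(156 − 2P_{Borealis} + P_{Alta}).
∂π/∂P_{Borealis} = 162 − 4P_{Borealis} + P_{Alta} = 0 ⇒ P_{Borealis} = 40.5 + 0.25P_{Alta}.
Setting P_{Borealis} = P_{Alta} in the reaction function: P_{Borealis} = 40.5 + 0.25P_{Borealis}, so P_{Borealis} = 40.5 / 0.75 = 54.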